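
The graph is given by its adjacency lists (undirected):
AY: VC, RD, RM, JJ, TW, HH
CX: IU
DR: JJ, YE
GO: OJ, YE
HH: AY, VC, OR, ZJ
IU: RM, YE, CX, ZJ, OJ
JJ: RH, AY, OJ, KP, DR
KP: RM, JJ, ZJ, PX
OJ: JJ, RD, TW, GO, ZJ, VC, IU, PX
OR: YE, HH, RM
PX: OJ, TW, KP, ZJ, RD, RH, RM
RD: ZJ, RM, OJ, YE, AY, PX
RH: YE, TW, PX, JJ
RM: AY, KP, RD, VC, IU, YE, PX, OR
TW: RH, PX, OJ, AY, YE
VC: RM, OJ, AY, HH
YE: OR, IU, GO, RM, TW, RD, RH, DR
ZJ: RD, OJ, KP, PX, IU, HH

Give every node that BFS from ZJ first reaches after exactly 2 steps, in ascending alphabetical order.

AY, CX, GO, JJ, OR, RH, RM, TW, VC, YE

Level 0: ZJ
Level 1: HH, IU, KP, OJ, PX, RD
Level 2: AY, CX, GO, JJ, OR, RH, RM, TW, VC, YE
Level 3: DR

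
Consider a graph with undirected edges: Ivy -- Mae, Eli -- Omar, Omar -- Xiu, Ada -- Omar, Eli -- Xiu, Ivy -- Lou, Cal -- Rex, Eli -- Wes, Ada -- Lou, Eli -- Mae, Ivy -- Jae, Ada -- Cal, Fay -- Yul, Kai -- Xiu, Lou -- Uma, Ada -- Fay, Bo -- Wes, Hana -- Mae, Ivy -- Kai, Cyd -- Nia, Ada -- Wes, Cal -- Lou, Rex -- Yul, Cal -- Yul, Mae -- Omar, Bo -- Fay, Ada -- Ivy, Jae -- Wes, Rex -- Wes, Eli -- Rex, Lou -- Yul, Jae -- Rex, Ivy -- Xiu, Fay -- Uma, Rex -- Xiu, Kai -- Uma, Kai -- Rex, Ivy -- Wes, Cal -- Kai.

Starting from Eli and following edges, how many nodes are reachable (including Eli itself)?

17

BFS from Eli visits: Eli, Xiu, Wes, Rex, Omar, Mae, Kai, Ivy, Jae, Bo, Ada, Yul, Cal, Hana, Uma, Lou, Fay
Reachable nodes: 17 of 19 total.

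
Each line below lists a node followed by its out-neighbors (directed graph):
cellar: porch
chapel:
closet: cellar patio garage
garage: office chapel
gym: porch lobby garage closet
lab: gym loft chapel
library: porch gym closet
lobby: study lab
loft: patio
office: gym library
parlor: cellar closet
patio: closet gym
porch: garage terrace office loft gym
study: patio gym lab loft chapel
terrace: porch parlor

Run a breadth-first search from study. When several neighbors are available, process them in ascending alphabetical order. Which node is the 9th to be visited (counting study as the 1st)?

Visit study; enqueue chapel, gym, lab, loft, patio → queue [chapel, gym, lab, loft, patio]
Visit chapel → queue [gym, lab, loft, patio]
Visit gym; enqueue closet, garage, lobby, porch → queue [lab, loft, patio, closet, garage, lobby, porch]
Visit lab → queue [loft, patio, closet, garage, lobby, porch]
Visit loft → queue [patio, closet, garage, lobby, porch]
Visit patio → queue [closet, garage, lobby, porch]
Visit closet; enqueue cellar → queue [garage, lobby, porch, cellar]
Visit garage; enqueue office → queue [lobby, porch, cellar, office]
Visit lobby → queue [porch, cellar, office]
Visit porch; enqueue terrace → queue [cellar, office, terrace]
Visit cellar → queue [office, terrace]
Visit office; enqueue library → queue [terrace, library]
Visit terrace; enqueue parlor → queue [library, parlor]
Visit library → queue [parlor]
Visit parlor → queue []

Visit order: study, chapel, gym, lab, loft, patio, closet, garage, lobby, porch, cellar, office, terrace, library, parlor

lobby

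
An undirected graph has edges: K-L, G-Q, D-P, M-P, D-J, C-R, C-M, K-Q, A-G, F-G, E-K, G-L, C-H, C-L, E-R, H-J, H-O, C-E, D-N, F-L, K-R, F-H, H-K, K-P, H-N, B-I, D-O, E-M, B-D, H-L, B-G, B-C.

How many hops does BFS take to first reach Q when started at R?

Level 0: R
Level 1: C, E, K
Level 2: B, H, L, M, P, Q
Level 3: D, F, G, I, J, N, O
Level 4: A
Q first appears at level 2.

2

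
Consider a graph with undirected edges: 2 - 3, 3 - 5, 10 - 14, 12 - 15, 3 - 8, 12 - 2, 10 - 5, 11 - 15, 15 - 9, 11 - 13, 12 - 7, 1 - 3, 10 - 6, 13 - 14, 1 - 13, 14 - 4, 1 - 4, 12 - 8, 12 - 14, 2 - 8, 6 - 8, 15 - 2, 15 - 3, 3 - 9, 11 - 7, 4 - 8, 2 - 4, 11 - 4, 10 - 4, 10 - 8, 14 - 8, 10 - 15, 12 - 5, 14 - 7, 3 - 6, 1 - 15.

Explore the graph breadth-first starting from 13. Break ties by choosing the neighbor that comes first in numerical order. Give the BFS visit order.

Visit 13; enqueue 1, 11, 14 → queue [1, 11, 14]
Visit 1; enqueue 3, 4, 15 → queue [11, 14, 3, 4, 15]
Visit 11; enqueue 7 → queue [14, 3, 4, 15, 7]
Visit 14; enqueue 8, 10, 12 → queue [3, 4, 15, 7, 8, 10, 12]
Visit 3; enqueue 2, 5, 6, 9 → queue [4, 15, 7, 8, 10, 12, 2, 5, 6, 9]
Visit 4 → queue [15, 7, 8, 10, 12, 2, 5, 6, 9]
Visit 15 → queue [7, 8, 10, 12, 2, 5, 6, 9]
Visit 7 → queue [8, 10, 12, 2, 5, 6, 9]
Visit 8 → queue [10, 12, 2, 5, 6, 9]
Visit 10 → queue [12, 2, 5, 6, 9]
Visit 12 → queue [2, 5, 6, 9]
Visit 2 → queue [5, 6, 9]
Visit 5 → queue [6, 9]
Visit 6 → queue [9]
Visit 9 → queue []

13 1 11 14 3 4 15 7 8 10 12 2 5 6 9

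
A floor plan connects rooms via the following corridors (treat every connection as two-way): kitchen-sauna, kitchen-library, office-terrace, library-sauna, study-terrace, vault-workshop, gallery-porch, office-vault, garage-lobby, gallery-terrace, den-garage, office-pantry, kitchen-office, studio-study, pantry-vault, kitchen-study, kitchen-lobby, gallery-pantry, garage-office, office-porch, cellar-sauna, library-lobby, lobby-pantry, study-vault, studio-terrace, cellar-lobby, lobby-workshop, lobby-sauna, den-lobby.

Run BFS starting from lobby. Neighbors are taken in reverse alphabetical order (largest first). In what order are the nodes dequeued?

lobby -> workshop -> sauna -> pantry -> library -> kitchen -> garage -> den -> cellar -> vault -> office -> gallery -> study -> terrace -> porch -> studio

Visit lobby; enqueue workshop, sauna, pantry, library, kitchen, garage, den, cellar → queue [workshop, sauna, pantry, library, kitchen, garage, den, cellar]
Visit workshop; enqueue vault → queue [sauna, pantry, library, kitchen, garage, den, cellar, vault]
Visit sauna → queue [pantry, library, kitchen, garage, den, cellar, vault]
Visit pantry; enqueue office, gallery → queue [library, kitchen, garage, den, cellar, vault, office, gallery]
Visit library → queue [kitchen, garage, den, cellar, vault, office, gallery]
Visit kitchen; enqueue study → queue [garage, den, cellar, vault, office, gallery, study]
Visit garage → queue [den, cellar, vault, office, gallery, study]
Visit den → queue [cellar, vault, office, gallery, study]
Visit cellar → queue [vault, office, gallery, study]
Visit vault → queue [office, gallery, study]
Visit office; enqueue terrace, porch → queue [gallery, study, terrace, porch]
Visit gallery → queue [study, terrace, porch]
Visit study; enqueue studio → queue [terrace, porch, studio]
Visit terrace → queue [porch, studio]
Visit porch → queue [studio]
Visit studio → queue []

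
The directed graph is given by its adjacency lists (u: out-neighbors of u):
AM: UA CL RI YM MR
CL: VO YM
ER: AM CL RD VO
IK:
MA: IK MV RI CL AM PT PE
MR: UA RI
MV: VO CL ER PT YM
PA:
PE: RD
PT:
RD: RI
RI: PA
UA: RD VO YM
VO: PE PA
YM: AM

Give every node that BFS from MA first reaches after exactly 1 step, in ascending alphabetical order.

Level 0: MA
Level 1: AM, CL, IK, MV, PE, PT, RI
Level 2: ER, MR, PA, RD, UA, VO, YM

AM, CL, IK, MV, PE, PT, RI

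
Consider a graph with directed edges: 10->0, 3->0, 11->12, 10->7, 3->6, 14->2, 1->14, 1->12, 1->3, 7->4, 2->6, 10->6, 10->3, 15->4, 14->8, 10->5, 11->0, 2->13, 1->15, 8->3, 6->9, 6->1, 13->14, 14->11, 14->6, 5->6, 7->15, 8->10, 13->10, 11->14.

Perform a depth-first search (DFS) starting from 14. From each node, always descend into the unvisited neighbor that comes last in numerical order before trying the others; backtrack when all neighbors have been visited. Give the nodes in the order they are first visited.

Visit 14
14 → 11
11 → 12
11 → 0
14 → 8
8 → 10
10 → 7
7 → 15
15 → 4
10 → 6
6 → 9
6 → 1
1 → 3
10 → 5
14 → 2
2 → 13

14 → 11 → 12 → 0 → 8 → 10 → 7 → 15 → 4 → 6 → 9 → 1 → 3 → 5 → 2 → 13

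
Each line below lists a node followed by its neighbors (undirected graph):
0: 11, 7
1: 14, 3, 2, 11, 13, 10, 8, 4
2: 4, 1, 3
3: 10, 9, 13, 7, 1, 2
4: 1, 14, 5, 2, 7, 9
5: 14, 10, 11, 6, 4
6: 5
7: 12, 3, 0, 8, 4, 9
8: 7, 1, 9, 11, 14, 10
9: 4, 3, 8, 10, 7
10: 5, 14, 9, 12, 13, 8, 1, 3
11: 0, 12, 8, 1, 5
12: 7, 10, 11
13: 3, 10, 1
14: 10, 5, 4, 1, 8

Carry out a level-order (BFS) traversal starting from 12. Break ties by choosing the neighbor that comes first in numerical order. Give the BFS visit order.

Visit 12; enqueue 7, 10, 11 → queue [7, 10, 11]
Visit 7; enqueue 0, 3, 4, 8, 9 → queue [10, 11, 0, 3, 4, 8, 9]
Visit 10; enqueue 1, 5, 13, 14 → queue [11, 0, 3, 4, 8, 9, 1, 5, 13, 14]
Visit 11 → queue [0, 3, 4, 8, 9, 1, 5, 13, 14]
Visit 0 → queue [3, 4, 8, 9, 1, 5, 13, 14]
Visit 3; enqueue 2 → queue [4, 8, 9, 1, 5, 13, 14, 2]
Visit 4 → queue [8, 9, 1, 5, 13, 14, 2]
Visit 8 → queue [9, 1, 5, 13, 14, 2]
Visit 9 → queue [1, 5, 13, 14, 2]
Visit 1 → queue [5, 13, 14, 2]
Visit 5; enqueue 6 → queue [13, 14, 2, 6]
Visit 13 → queue [14, 2, 6]
Visit 14 → queue [2, 6]
Visit 2 → queue [6]
Visit 6 → queue []

12, 7, 10, 11, 0, 3, 4, 8, 9, 1, 5, 13, 14, 2, 6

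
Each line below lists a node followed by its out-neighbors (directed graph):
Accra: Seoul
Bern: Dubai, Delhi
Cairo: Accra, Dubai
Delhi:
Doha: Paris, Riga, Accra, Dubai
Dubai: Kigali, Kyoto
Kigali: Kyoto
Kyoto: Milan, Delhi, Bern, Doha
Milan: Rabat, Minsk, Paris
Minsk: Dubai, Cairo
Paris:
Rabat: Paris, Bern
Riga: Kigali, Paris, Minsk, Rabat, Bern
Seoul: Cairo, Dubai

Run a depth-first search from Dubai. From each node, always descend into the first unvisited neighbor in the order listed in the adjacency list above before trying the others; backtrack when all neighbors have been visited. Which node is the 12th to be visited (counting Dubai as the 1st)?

Seoul

Visit Dubai
Dubai → Kigali
Kigali → Kyoto
Kyoto → Milan
Milan → Rabat
Rabat → Paris
Rabat → Bern
Bern → Delhi
Milan → Minsk
Minsk → Cairo
Cairo → Accra
Accra → Seoul
Kyoto → Doha
Doha → Riga

Visit order: Dubai, Kigali, Kyoto, Milan, Rabat, Paris, Bern, Delhi, Minsk, Cairo, Accra, Seoul, Doha, Riga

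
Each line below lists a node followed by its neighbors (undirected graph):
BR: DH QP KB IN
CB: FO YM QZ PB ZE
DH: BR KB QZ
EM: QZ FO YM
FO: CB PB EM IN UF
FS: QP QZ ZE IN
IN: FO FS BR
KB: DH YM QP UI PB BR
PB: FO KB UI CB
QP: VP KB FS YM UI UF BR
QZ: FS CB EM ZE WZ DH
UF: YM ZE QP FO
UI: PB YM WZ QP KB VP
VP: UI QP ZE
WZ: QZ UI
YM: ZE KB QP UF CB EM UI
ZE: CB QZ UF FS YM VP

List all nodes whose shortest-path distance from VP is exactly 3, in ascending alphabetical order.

Level 0: VP
Level 1: QP, UI, ZE
Level 2: BR, CB, FS, KB, PB, QZ, UF, WZ, YM
Level 3: DH, EM, FO, IN

DH, EM, FO, IN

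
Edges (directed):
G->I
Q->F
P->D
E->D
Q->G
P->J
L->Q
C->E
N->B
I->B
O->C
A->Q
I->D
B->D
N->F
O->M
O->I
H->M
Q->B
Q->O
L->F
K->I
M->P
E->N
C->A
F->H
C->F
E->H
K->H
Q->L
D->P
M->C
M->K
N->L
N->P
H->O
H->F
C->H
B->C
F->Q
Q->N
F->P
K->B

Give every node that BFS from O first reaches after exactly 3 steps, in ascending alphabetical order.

Level 0: O
Level 1: C, I, M
Level 2: A, B, D, E, F, H, K, P
Level 3: J, N, Q
Level 4: G, L

J, N, Q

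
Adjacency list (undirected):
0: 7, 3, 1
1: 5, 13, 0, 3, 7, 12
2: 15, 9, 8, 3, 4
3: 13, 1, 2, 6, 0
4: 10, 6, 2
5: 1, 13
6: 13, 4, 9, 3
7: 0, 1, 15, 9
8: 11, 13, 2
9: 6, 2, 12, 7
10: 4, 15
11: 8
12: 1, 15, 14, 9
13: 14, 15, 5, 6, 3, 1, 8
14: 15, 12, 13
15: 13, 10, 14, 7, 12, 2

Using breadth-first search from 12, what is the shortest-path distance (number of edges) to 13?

2

Level 0: 12
Level 1: 1, 9, 14, 15
Level 2: 0, 2, 3, 5, 6, 7, 10, 13
Level 3: 4, 8
Level 4: 11
13 first appears at level 2.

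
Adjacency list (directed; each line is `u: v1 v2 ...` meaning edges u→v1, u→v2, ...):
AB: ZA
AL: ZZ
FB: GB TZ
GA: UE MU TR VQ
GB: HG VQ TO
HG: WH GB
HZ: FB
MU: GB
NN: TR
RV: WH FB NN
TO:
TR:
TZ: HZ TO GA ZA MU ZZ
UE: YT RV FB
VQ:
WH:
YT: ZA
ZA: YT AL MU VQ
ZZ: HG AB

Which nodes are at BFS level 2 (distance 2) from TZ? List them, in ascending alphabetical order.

AB, AL, FB, GB, HG, TR, UE, VQ, YT

Level 0: TZ
Level 1: GA, HZ, MU, TO, ZA, ZZ
Level 2: AB, AL, FB, GB, HG, TR, UE, VQ, YT
Level 3: RV, WH
Level 4: NN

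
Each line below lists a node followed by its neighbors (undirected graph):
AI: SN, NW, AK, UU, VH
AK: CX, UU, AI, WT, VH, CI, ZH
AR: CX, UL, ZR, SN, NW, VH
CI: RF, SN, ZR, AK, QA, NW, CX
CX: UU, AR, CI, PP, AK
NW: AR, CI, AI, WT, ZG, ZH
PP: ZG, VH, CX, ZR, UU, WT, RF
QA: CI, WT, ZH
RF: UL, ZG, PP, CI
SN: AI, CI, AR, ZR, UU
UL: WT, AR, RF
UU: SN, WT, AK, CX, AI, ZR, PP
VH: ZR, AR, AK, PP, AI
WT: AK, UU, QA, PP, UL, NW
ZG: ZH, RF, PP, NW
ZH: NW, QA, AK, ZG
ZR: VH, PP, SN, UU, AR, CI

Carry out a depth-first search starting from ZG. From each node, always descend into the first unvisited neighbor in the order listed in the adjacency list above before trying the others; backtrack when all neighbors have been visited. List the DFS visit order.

Visit ZG
ZG → ZH
ZH → NW
NW → AR
AR → CX
CX → UU
UU → SN
SN → AI
AI → AK
AK → WT
WT → QA
QA → CI
CI → RF
RF → UL
RF → PP
PP → VH
VH → ZR

ZG ZH NW AR CX UU SN AI AK WT QA CI RF UL PP VH ZR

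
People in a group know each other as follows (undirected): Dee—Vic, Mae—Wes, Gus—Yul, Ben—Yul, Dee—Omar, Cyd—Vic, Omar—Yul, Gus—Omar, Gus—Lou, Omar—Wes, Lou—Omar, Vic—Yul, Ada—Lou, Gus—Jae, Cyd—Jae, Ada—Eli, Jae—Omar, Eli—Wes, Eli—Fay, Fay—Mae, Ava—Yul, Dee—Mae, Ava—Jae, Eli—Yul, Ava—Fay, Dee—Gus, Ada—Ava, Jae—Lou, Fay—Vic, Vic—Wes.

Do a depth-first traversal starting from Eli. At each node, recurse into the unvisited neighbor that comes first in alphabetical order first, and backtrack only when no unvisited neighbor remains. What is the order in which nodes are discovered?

Visit Eli
Eli → Ada
Ada → Ava
Ava → Fay
Fay → Mae
Mae → Dee
Dee → Gus
Gus → Jae
Jae → Cyd
Cyd → Vic
Vic → Wes
Wes → Omar
Omar → Lou
Omar → Yul
Yul → Ben

Eli -> Ada -> Ava -> Fay -> Mae -> Dee -> Gus -> Jae -> Cyd -> Vic -> Wes -> Omar -> Lou -> Yul -> Ben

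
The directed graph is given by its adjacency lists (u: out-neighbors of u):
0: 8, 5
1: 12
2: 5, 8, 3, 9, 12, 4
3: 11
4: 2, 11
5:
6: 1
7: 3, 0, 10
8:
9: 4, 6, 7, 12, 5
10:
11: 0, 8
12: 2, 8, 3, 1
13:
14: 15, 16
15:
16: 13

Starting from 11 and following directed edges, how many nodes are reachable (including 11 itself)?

4

BFS from 11 visits: 11, 0, 8, 5
Reachable nodes: 4 of 17 total.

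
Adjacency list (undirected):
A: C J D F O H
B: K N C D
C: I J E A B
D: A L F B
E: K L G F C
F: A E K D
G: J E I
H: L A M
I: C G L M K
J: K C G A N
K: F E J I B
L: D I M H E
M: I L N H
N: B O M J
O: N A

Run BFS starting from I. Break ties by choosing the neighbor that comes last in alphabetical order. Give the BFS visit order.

I M L K G C N H E D J F B A O

Visit I; enqueue M, L, K, G, C → queue [M, L, K, G, C]
Visit M; enqueue N, H → queue [L, K, G, C, N, H]
Visit L; enqueue E, D → queue [K, G, C, N, H, E, D]
Visit K; enqueue J, F, B → queue [G, C, N, H, E, D, J, F, B]
Visit G → queue [C, N, H, E, D, J, F, B]
Visit C; enqueue A → queue [N, H, E, D, J, F, B, A]
Visit N; enqueue O → queue [H, E, D, J, F, B, A, O]
Visit H → queue [E, D, J, F, B, A, O]
Visit E → queue [D, J, F, B, A, O]
Visit D → queue [J, F, B, A, O]
Visit J → queue [F, B, A, O]
Visit F → queue [B, A, O]
Visit B → queue [A, O]
Visit A → queue [O]
Visit O → queue []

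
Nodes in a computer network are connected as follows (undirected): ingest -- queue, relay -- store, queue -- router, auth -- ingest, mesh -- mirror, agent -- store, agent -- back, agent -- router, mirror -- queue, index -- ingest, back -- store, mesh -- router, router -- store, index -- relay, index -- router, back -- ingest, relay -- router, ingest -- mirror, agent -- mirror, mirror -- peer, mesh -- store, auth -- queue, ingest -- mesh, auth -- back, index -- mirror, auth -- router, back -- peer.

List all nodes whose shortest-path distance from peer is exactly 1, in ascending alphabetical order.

back, mirror

Level 0: peer
Level 1: back, mirror
Level 2: agent, auth, index, ingest, mesh, queue, store
Level 3: relay, router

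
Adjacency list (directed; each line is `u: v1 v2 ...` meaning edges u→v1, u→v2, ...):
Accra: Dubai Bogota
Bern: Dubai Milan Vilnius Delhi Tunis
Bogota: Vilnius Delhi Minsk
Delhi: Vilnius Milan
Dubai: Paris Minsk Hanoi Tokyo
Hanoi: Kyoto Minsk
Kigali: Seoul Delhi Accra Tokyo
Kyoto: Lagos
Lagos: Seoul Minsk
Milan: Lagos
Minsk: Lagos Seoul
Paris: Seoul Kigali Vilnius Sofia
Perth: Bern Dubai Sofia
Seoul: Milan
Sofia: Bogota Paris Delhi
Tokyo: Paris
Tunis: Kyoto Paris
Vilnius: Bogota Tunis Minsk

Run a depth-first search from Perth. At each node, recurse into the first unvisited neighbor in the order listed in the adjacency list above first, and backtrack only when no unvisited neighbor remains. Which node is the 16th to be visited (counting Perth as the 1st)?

Visit Perth
Perth → Bern
Bern → Dubai
Dubai → Paris
Paris → Seoul
Seoul → Milan
Milan → Lagos
Lagos → Minsk
Paris → Kigali
Kigali → Delhi
Delhi → Vilnius
Vilnius → Bogota
Vilnius → Tunis
Tunis → Kyoto
Kigali → Accra
Kigali → Tokyo
Paris → Sofia
Dubai → Hanoi

Visit order: Perth, Bern, Dubai, Paris, Seoul, Milan, Lagos, Minsk, Kigali, Delhi, Vilnius, Bogota, Tunis, Kyoto, Accra, Tokyo, Sofia, Hanoi

Tokyo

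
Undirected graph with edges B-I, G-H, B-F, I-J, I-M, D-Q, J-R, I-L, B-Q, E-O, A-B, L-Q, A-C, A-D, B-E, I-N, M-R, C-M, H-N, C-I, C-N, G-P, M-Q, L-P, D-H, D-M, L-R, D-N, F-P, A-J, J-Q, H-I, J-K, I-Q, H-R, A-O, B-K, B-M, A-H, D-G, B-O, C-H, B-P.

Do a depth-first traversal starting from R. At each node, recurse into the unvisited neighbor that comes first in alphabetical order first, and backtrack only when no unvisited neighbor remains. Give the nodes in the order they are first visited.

Visit R
R → H
H → A
A → B
B → E
E → O
B → F
F → P
P → G
G → D
D → M
M → C
C → I
I → J
J → K
J → Q
Q → L
I → N

R → H → A → B → E → O → F → P → G → D → M → C → I → J → K → Q → L → N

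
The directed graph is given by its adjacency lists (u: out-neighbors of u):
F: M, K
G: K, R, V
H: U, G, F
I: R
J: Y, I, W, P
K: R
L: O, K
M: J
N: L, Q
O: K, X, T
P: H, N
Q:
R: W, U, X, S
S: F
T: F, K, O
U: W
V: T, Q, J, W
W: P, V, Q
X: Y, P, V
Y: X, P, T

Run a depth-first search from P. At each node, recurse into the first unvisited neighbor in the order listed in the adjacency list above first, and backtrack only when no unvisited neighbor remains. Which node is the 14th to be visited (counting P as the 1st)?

S

Visit P
P → H
H → U
U → W
W → V
V → T
T → F
F → M
M → J
J → Y
Y → X
J → I
I → R
R → S
F → K
T → O
V → Q
H → G
P → N
N → L

Visit order: P, H, U, W, V, T, F, M, J, Y, X, I, R, S, K, O, Q, G, N, L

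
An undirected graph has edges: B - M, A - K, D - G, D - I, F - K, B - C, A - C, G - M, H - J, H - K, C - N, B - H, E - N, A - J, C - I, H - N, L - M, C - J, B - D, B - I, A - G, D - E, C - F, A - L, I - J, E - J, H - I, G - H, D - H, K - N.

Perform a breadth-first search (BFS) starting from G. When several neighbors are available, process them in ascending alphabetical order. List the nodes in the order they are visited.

Visit G; enqueue A, D, H, M → queue [A, D, H, M]
Visit A; enqueue C, J, K, L → queue [D, H, M, C, J, K, L]
Visit D; enqueue B, E, I → queue [H, M, C, J, K, L, B, E, I]
Visit H; enqueue N → queue [M, C, J, K, L, B, E, I, N]
Visit M → queue [C, J, K, L, B, E, I, N]
Visit C; enqueue F → queue [J, K, L, B, E, I, N, F]
Visit J → queue [K, L, B, E, I, N, F]
Visit K → queue [L, B, E, I, N, F]
Visit L → queue [B, E, I, N, F]
Visit B → queue [E, I, N, F]
Visit E → queue [I, N, F]
Visit I → queue [N, F]
Visit N → queue [F]
Visit F → queue []

G, A, D, H, M, C, J, K, L, B, E, I, N, F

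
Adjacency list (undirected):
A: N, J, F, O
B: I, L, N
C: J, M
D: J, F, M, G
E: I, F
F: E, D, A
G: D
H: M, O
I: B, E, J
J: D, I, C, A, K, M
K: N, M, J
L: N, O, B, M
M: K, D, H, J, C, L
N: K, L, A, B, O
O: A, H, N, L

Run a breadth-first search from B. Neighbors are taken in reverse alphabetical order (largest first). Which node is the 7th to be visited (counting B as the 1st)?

A

Visit B; enqueue N, L, I → queue [N, L, I]
Visit N; enqueue O, K, A → queue [L, I, O, K, A]
Visit L; enqueue M → queue [I, O, K, A, M]
Visit I; enqueue J, E → queue [O, K, A, M, J, E]
Visit O; enqueue H → queue [K, A, M, J, E, H]
Visit K → queue [A, M, J, E, H]
Visit A; enqueue F → queue [M, J, E, H, F]
Visit M; enqueue D, C → queue [J, E, H, F, D, C]
Visit J → queue [E, H, F, D, C]
Visit E → queue [H, F, D, C]
Visit H → queue [F, D, C]
Visit F → queue [D, C]
Visit D; enqueue G → queue [C, G]
Visit C → queue [G]
Visit G → queue []

Visit order: B, N, L, I, O, K, A, M, J, E, H, F, D, C, G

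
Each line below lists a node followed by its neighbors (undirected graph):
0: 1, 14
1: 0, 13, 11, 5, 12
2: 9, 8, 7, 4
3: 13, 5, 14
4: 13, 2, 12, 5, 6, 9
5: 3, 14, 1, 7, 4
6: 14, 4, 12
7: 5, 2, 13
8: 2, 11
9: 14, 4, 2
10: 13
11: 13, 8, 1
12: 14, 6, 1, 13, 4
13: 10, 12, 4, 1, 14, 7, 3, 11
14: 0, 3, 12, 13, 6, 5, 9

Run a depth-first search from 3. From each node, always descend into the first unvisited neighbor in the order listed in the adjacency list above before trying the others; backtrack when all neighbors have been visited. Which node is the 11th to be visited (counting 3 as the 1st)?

Visit 3
3 → 13
13 → 10
13 → 12
12 → 14
14 → 0
0 → 1
1 → 11
11 → 8
8 → 2
2 → 9
9 → 4
4 → 5
5 → 7
4 → 6

Visit order: 3, 13, 10, 12, 14, 0, 1, 11, 8, 2, 9, 4, 5, 7, 6

9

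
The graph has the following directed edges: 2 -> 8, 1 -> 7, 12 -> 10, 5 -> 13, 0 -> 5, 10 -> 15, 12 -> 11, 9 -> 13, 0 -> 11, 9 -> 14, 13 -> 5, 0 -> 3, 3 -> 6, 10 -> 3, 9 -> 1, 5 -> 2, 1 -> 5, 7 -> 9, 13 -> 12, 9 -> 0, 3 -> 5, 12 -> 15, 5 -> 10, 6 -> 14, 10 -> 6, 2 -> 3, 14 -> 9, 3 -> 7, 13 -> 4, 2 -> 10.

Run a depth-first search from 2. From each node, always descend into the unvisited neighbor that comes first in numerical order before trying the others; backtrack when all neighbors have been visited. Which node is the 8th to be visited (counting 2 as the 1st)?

0

Visit 2
2 → 3
3 → 5
5 → 10
10 → 6
6 → 14
14 → 9
9 → 0
0 → 11
9 → 1
1 → 7
9 → 13
13 → 4
13 → 12
12 → 15
2 → 8

Visit order: 2, 3, 5, 10, 6, 14, 9, 0, 11, 1, 7, 13, 4, 12, 15, 8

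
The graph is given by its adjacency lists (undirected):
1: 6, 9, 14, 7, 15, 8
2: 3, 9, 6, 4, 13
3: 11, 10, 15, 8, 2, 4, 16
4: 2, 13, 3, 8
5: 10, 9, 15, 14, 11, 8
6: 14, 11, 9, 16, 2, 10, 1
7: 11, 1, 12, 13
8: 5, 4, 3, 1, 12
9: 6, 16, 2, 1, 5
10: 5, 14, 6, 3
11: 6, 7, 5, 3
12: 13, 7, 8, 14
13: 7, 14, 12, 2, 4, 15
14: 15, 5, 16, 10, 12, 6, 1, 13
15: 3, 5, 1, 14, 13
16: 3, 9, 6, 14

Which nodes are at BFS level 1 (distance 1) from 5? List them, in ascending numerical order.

Level 0: 5
Level 1: 8, 9, 10, 11, 14, 15
Level 2: 1, 2, 3, 4, 6, 7, 12, 13, 16

8, 9, 10, 11, 14, 15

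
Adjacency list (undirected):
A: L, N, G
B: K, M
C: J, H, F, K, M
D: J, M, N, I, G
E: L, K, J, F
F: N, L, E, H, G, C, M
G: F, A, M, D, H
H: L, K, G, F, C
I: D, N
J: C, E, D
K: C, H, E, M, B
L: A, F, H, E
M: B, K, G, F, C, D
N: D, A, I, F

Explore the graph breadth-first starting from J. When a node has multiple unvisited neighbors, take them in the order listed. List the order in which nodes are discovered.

J → C → E → D → H → F → K → M → L → N → I → G → B → A

Visit J; enqueue C, E, D → queue [C, E, D]
Visit C; enqueue H, F, K, M → queue [E, D, H, F, K, M]
Visit E; enqueue L → queue [D, H, F, K, M, L]
Visit D; enqueue N, I, G → queue [H, F, K, M, L, N, I, G]
Visit H → queue [F, K, M, L, N, I, G]
Visit F → queue [K, M, L, N, I, G]
Visit K; enqueue B → queue [M, L, N, I, G, B]
Visit M → queue [L, N, I, G, B]
Visit L; enqueue A → queue [N, I, G, B, A]
Visit N → queue [I, G, B, A]
Visit I → queue [G, B, A]
Visit G → queue [B, A]
Visit B → queue [A]
Visit A → queue []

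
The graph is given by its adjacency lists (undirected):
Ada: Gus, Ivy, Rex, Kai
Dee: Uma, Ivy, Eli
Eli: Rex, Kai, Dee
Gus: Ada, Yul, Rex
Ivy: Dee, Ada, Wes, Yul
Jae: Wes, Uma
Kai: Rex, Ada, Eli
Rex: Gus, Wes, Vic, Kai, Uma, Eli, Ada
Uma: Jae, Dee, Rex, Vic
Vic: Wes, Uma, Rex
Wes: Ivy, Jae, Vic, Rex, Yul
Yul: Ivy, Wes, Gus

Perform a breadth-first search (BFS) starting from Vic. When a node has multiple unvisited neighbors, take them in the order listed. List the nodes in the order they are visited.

Vic, Wes, Uma, Rex, Ivy, Jae, Yul, Dee, Gus, Kai, Eli, Ada

Visit Vic; enqueue Wes, Uma, Rex → queue [Wes, Uma, Rex]
Visit Wes; enqueue Ivy, Jae, Yul → queue [Uma, Rex, Ivy, Jae, Yul]
Visit Uma; enqueue Dee → queue [Rex, Ivy, Jae, Yul, Dee]
Visit Rex; enqueue Gus, Kai, Eli, Ada → queue [Ivy, Jae, Yul, Dee, Gus, Kai, Eli, Ada]
Visit Ivy → queue [Jae, Yul, Dee, Gus, Kai, Eli, Ada]
Visit Jae → queue [Yul, Dee, Gus, Kai, Eli, Ada]
Visit Yul → queue [Dee, Gus, Kai, Eli, Ada]
Visit Dee → queue [Gus, Kai, Eli, Ada]
Visit Gus → queue [Kai, Eli, Ada]
Visit Kai → queue [Eli, Ada]
Visit Eli → queue [Ada]
Visit Ada → queue []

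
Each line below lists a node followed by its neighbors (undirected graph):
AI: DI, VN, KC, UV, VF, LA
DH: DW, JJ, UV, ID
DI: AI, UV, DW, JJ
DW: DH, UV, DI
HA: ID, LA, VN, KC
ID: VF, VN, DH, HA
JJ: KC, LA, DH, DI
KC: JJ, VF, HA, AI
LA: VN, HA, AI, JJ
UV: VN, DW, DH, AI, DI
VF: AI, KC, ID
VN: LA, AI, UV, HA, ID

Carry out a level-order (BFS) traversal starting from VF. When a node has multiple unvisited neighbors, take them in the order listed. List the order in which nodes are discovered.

VF -> AI -> KC -> ID -> DI -> VN -> UV -> LA -> JJ -> HA -> DH -> DW

Visit VF; enqueue AI, KC, ID → queue [AI, KC, ID]
Visit AI; enqueue DI, VN, UV, LA → queue [KC, ID, DI, VN, UV, LA]
Visit KC; enqueue JJ, HA → queue [ID, DI, VN, UV, LA, JJ, HA]
Visit ID; enqueue DH → queue [DI, VN, UV, LA, JJ, HA, DH]
Visit DI; enqueue DW → queue [VN, UV, LA, JJ, HA, DH, DW]
Visit VN → queue [UV, LA, JJ, HA, DH, DW]
Visit UV → queue [LA, JJ, HA, DH, DW]
Visit LA → queue [JJ, HA, DH, DW]
Visit JJ → queue [HA, DH, DW]
Visit HA → queue [DH, DW]
Visit DH → queue [DW]
Visit DW → queue []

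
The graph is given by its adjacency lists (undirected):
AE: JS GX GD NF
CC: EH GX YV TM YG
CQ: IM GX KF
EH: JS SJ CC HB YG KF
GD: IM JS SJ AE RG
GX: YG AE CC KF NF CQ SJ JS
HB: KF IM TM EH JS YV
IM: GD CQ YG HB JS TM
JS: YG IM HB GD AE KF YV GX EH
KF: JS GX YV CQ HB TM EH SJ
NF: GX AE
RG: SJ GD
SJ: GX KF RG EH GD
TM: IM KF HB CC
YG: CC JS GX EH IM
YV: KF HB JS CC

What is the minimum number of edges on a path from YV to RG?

Level 0: YV
Level 1: CC, HB, JS, KF
Level 2: AE, CQ, EH, GD, GX, IM, SJ, TM, YG
Level 3: NF, RG
RG first appears at level 3.

3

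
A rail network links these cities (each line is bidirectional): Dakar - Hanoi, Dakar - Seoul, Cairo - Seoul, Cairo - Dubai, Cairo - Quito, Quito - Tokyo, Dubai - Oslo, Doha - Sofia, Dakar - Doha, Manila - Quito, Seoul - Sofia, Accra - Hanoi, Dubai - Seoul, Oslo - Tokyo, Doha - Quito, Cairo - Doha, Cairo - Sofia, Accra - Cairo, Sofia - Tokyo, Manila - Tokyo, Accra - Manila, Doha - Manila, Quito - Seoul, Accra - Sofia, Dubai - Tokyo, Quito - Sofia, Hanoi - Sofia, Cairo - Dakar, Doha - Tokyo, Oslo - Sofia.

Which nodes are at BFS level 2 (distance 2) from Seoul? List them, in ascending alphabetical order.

Level 0: Seoul
Level 1: Cairo, Dakar, Dubai, Quito, Sofia
Level 2: Accra, Doha, Hanoi, Manila, Oslo, Tokyo

Accra, Doha, Hanoi, Manila, Oslo, Tokyo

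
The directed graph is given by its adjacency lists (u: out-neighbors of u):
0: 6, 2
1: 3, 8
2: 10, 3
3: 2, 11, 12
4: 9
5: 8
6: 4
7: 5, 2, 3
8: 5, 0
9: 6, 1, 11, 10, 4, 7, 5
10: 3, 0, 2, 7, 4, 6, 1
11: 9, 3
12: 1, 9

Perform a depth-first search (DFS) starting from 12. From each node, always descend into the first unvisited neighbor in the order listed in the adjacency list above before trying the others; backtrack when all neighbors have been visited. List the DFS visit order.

12, 1, 3, 2, 10, 0, 6, 4, 9, 11, 7, 5, 8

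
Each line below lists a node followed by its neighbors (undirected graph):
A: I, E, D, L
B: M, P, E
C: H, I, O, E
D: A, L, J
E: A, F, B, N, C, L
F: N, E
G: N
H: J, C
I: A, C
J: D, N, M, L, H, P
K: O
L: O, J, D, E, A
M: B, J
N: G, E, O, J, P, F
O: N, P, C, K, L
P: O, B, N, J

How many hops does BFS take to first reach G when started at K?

Level 0: K
Level 1: O
Level 2: C, L, N, P
Level 3: A, B, D, E, F, G, H, I, J
Level 4: M
G first appears at level 3.

3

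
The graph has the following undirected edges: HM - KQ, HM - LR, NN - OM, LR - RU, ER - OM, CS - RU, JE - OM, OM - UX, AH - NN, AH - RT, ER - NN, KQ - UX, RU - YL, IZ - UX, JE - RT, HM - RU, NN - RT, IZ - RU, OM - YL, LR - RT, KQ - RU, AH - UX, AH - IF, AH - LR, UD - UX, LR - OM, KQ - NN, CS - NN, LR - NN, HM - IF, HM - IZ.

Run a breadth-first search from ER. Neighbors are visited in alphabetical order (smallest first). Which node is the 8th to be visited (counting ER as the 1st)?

RT

Visit ER; enqueue NN, OM → queue [NN, OM]
Visit NN; enqueue AH, CS, KQ, LR, RT → queue [OM, AH, CS, KQ, LR, RT]
Visit OM; enqueue JE, UX, YL → queue [AH, CS, KQ, LR, RT, JE, UX, YL]
Visit AH; enqueue IF → queue [CS, KQ, LR, RT, JE, UX, YL, IF]
Visit CS; enqueue RU → queue [KQ, LR, RT, JE, UX, YL, IF, RU]
Visit KQ; enqueue HM → queue [LR, RT, JE, UX, YL, IF, RU, HM]
Visit LR → queue [RT, JE, UX, YL, IF, RU, HM]
Visit RT → queue [JE, UX, YL, IF, RU, HM]
Visit JE → queue [UX, YL, IF, RU, HM]
Visit UX; enqueue IZ, UD → queue [YL, IF, RU, HM, IZ, UD]
Visit YL → queue [IF, RU, HM, IZ, UD]
Visit IF → queue [RU, HM, IZ, UD]
Visit RU → queue [HM, IZ, UD]
Visit HM → queue [IZ, UD]
Visit IZ → queue [UD]
Visit UD → queue []

Visit order: ER, NN, OM, AH, CS, KQ, LR, RT, JE, UX, YL, IF, RU, HM, IZ, UD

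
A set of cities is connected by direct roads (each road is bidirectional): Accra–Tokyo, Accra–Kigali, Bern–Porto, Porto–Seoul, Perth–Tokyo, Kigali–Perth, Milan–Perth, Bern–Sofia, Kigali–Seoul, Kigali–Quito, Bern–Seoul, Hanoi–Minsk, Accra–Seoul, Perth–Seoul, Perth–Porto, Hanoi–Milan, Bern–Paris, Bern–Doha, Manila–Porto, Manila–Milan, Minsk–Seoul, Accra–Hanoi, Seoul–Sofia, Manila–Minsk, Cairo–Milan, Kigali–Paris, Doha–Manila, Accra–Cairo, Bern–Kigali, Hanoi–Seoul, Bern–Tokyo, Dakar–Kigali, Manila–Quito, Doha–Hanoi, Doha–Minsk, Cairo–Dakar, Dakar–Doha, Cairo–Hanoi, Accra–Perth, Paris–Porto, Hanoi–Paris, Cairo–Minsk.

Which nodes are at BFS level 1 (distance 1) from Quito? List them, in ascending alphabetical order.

Kigali, Manila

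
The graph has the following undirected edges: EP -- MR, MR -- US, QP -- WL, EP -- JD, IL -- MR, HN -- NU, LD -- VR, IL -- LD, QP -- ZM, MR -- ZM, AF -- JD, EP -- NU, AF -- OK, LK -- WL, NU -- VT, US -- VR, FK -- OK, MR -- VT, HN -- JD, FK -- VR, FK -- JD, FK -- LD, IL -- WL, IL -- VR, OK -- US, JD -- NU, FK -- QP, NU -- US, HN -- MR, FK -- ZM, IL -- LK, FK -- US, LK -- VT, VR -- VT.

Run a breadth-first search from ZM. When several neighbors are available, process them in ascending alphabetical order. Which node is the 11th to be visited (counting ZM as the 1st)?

Visit ZM; enqueue FK, MR, QP → queue [FK, MR, QP]
Visit FK; enqueue JD, LD, OK, US, VR → queue [MR, QP, JD, LD, OK, US, VR]
Visit MR; enqueue EP, HN, IL, VT → queue [QP, JD, LD, OK, US, VR, EP, HN, IL, VT]
Visit QP; enqueue WL → queue [JD, LD, OK, US, VR, EP, HN, IL, VT, WL]
Visit JD; enqueue AF, NU → queue [LD, OK, US, VR, EP, HN, IL, VT, WL, AF, NU]
Visit LD → queue [OK, US, VR, EP, HN, IL, VT, WL, AF, NU]
Visit OK → queue [US, VR, EP, HN, IL, VT, WL, AF, NU]
Visit US → queue [VR, EP, HN, IL, VT, WL, AF, NU]
Visit VR → queue [EP, HN, IL, VT, WL, AF, NU]
Visit EP → queue [HN, IL, VT, WL, AF, NU]
Visit HN → queue [IL, VT, WL, AF, NU]
Visit IL; enqueue LK → queue [VT, WL, AF, NU, LK]
Visit VT → queue [WL, AF, NU, LK]
Visit WL → queue [AF, NU, LK]
Visit AF → queue [NU, LK]
Visit NU → queue [LK]
Visit LK → queue []

Visit order: ZM, FK, MR, QP, JD, LD, OK, US, VR, EP, HN, IL, VT, WL, AF, NU, LK

HN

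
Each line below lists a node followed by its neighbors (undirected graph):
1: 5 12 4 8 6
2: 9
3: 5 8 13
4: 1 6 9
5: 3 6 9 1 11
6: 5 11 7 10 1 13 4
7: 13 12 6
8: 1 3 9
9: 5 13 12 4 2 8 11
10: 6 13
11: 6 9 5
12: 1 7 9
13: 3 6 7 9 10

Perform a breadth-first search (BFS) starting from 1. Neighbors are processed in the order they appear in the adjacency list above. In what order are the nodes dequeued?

Visit 1; enqueue 5, 12, 4, 8, 6 → queue [5, 12, 4, 8, 6]
Visit 5; enqueue 3, 9, 11 → queue [12, 4, 8, 6, 3, 9, 11]
Visit 12; enqueue 7 → queue [4, 8, 6, 3, 9, 11, 7]
Visit 4 → queue [8, 6, 3, 9, 11, 7]
Visit 8 → queue [6, 3, 9, 11, 7]
Visit 6; enqueue 10, 13 → queue [3, 9, 11, 7, 10, 13]
Visit 3 → queue [9, 11, 7, 10, 13]
Visit 9; enqueue 2 → queue [11, 7, 10, 13, 2]
Visit 11 → queue [7, 10, 13, 2]
Visit 7 → queue [10, 13, 2]
Visit 10 → queue [13, 2]
Visit 13 → queue [2]
Visit 2 → queue []

1 → 5 → 12 → 4 → 8 → 6 → 3 → 9 → 11 → 7 → 10 → 13 → 2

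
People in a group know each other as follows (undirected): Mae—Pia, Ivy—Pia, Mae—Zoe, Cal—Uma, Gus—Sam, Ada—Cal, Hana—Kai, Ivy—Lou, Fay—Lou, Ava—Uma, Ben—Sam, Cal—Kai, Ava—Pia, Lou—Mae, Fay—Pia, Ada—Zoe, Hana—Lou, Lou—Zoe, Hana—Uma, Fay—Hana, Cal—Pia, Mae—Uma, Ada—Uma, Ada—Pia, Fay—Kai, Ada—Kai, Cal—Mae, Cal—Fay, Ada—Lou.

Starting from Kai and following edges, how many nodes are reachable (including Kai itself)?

BFS from Kai visits: Kai, Ada, Cal, Fay, Hana, Lou, Pia, Uma, Zoe, Mae, Ivy, Ava
Reachable nodes: 12 of 15 total.

12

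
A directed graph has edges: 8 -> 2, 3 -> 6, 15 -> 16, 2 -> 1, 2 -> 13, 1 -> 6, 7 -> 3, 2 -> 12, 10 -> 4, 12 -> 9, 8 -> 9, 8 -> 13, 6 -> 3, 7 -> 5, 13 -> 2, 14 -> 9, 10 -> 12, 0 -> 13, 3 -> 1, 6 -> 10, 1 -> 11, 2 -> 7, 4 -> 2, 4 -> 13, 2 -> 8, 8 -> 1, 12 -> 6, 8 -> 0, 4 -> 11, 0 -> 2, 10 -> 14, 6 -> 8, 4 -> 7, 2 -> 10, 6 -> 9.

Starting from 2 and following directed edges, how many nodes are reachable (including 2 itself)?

BFS from 2 visits: 2, 13, 12, 10, 8, 7, 1, 9, 6, 14, 4, 0, 5, 3, 11
Reachable nodes: 15 of 17 total.

15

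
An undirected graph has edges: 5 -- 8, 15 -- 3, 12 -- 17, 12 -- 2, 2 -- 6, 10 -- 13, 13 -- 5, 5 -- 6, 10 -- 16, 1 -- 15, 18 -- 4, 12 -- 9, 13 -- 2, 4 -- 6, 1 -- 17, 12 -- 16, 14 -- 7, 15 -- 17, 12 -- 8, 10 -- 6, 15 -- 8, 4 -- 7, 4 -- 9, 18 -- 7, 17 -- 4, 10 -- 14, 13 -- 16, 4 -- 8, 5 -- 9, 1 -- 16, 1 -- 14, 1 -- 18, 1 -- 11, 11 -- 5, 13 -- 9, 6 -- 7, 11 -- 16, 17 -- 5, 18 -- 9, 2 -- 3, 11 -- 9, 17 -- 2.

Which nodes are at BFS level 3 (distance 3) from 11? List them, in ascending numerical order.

2, 3, 7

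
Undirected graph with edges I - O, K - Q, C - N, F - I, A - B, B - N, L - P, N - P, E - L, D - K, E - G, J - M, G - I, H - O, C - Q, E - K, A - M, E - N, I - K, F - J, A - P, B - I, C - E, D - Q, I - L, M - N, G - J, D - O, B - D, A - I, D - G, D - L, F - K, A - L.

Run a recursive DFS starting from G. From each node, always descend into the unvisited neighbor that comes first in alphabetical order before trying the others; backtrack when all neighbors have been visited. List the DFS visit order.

Visit G
G → D
D → B
B → A
A → I
I → F
F → J
J → M
M → N
N → C
C → E
E → K
K → Q
E → L
L → P
I → O
O → H

G → D → B → A → I → F → J → M → N → C → E → K → Q → L → P → O → H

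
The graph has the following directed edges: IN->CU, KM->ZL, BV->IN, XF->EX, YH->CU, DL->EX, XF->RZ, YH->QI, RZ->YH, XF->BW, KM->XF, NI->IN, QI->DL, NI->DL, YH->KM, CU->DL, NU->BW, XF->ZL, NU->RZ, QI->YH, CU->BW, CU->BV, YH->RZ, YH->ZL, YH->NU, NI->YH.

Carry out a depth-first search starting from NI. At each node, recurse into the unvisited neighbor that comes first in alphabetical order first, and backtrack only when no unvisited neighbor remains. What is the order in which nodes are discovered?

Visit NI
NI → DL
DL → EX
NI → IN
IN → CU
CU → BV
CU → BW
NI → YH
YH → KM
KM → XF
XF → RZ
XF → ZL
YH → NU
YH → QI

NI, DL, EX, IN, CU, BV, BW, YH, KM, XF, RZ, ZL, NU, QI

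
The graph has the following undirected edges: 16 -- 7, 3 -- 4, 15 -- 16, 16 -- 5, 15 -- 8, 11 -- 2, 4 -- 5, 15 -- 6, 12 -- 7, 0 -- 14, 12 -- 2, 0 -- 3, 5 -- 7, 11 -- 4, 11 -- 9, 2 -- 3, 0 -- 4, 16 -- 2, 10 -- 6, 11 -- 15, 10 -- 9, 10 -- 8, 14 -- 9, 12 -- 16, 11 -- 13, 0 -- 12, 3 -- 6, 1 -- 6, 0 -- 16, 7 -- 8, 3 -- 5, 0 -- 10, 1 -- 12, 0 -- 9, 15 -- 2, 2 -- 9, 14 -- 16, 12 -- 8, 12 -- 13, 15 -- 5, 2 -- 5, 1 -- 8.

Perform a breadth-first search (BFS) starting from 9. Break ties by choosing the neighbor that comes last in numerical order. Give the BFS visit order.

9, 14, 11, 10, 2, 0, 16, 15, 13, 4, 8, 6, 12, 5, 3, 7, 1

Visit 9; enqueue 14, 11, 10, 2, 0 → queue [14, 11, 10, 2, 0]
Visit 14; enqueue 16 → queue [11, 10, 2, 0, 16]
Visit 11; enqueue 15, 13, 4 → queue [10, 2, 0, 16, 15, 13, 4]
Visit 10; enqueue 8, 6 → queue [2, 0, 16, 15, 13, 4, 8, 6]
Visit 2; enqueue 12, 5, 3 → queue [0, 16, 15, 13, 4, 8, 6, 12, 5, 3]
Visit 0 → queue [16, 15, 13, 4, 8, 6, 12, 5, 3]
Visit 16; enqueue 7 → queue [15, 13, 4, 8, 6, 12, 5, 3, 7]
Visit 15 → queue [13, 4, 8, 6, 12, 5, 3, 7]
Visit 13 → queue [4, 8, 6, 12, 5, 3, 7]
Visit 4 → queue [8, 6, 12, 5, 3, 7]
Visit 8; enqueue 1 → queue [6, 12, 5, 3, 7, 1]
Visit 6 → queue [12, 5, 3, 7, 1]
Visit 12 → queue [5, 3, 7, 1]
Visit 5 → queue [3, 7, 1]
Visit 3 → queue [7, 1]
Visit 7 → queue [1]
Visit 1 → queue []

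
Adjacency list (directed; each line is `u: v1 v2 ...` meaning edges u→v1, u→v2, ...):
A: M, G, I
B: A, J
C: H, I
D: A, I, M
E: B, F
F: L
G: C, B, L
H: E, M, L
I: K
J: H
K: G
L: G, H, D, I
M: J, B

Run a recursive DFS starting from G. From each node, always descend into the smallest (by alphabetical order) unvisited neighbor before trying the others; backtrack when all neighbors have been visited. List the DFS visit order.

G -> B -> A -> I -> K -> M -> J -> H -> E -> F -> L -> D -> C

Visit G
G → B
B → A
A → I
I → K
A → M
M → J
J → H
H → E
E → F
F → L
L → D
G → C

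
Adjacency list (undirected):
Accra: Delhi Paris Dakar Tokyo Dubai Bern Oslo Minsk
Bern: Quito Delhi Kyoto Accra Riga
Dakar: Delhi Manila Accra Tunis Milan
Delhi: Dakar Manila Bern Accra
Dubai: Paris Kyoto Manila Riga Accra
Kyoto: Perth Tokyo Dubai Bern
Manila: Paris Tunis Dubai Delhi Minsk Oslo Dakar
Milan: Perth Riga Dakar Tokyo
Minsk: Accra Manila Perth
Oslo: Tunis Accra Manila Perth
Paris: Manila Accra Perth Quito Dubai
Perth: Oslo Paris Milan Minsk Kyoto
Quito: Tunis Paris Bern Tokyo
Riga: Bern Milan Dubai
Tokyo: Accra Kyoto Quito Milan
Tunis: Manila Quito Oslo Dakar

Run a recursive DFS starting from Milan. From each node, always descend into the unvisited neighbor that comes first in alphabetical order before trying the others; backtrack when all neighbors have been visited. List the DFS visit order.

Milan, Dakar, Accra, Bern, Delhi, Manila, Dubai, Kyoto, Perth, Minsk, Oslo, Tunis, Quito, Paris, Tokyo, Riga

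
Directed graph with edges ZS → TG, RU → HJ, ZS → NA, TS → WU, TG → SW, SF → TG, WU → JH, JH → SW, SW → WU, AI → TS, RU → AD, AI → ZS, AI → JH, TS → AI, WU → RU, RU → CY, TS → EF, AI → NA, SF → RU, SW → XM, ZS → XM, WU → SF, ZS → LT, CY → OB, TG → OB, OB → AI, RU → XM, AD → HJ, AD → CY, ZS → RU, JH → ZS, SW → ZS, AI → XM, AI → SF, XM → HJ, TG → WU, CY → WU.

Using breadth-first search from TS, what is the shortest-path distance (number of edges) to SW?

3

Level 0: TS
Level 1: AI, EF, WU
Level 2: JH, NA, RU, SF, XM, ZS
Level 3: AD, CY, HJ, LT, SW, TG
Level 4: OB
SW first appears at level 3.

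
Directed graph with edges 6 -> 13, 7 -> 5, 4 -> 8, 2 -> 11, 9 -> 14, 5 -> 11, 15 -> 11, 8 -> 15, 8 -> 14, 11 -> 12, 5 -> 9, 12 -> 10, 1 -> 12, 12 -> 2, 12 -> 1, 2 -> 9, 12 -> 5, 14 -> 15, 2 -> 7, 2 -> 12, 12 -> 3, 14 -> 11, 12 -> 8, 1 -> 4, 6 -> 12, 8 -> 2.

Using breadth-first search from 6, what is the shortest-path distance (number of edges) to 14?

3

Level 0: 6
Level 1: 12, 13
Level 2: 1, 2, 3, 5, 8, 10
Level 3: 4, 7, 9, 11, 14, 15
14 first appears at level 3.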